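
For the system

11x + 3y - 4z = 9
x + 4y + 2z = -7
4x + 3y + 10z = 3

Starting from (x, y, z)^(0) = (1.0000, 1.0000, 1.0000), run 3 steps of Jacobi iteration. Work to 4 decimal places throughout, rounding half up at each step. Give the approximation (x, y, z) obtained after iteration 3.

(1.5525, -2.4318, 0.2914)

Iteration 1:
  x = (9 - (3)·1.0000 - (-4)·1.0000) / (11) = 0.9091
  y = (-7 - (1)·1.0000 - (2)·1.0000) / (4) = -2.5000
  z = (3 - (4)·1.0000 - (3)·1.0000) / (10) = -0.4000
Iteration 2:
  x = (9 - (3)·-2.5000 - (-4)·-0.4000) / (11) = 1.3545
  y = (-7 - (1)·0.9091 - (2)·-0.4000) / (4) = -1.7773
  z = (3 - (4)·0.9091 - (3)·-2.5000) / (10) = 0.6864
Iteration 3:
  x = (9 - (3)·-1.7773 - (-4)·0.6864) / (11) = 1.5525
  y = (-7 - (1)·1.3545 - (2)·0.6864) / (4) = -2.4318
  z = (3 - (4)·1.3545 - (3)·-1.7773) / (10) = 0.2914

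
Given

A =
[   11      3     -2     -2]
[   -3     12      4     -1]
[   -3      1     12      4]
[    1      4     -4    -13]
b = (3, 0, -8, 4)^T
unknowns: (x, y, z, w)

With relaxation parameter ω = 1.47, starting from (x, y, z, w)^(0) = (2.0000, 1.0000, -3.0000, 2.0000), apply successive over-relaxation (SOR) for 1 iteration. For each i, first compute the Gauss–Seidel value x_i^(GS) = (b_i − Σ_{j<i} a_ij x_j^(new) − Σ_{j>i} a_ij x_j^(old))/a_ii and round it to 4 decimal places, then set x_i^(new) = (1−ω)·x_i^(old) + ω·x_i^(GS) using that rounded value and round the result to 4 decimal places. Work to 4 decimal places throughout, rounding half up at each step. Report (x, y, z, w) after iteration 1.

(-1.2072, 0.8014, -1.0918, -0.6725)

Iteration 1:
  x: GS value = (3 - (3)·1.0000 - (-2)·-3.0000 - (-2)·2.0000) / (11) = -0.1818;  x ← (1−ω)·2.0000 + ω·-0.1818 = -1.2072
  y: GS value = (0 - (-3)·-1.2072 - (4)·-3.0000 - (-1)·2.0000) / (12) = 0.8649;  y ← (1−ω)·1.0000 + ω·0.8649 = 0.8014
  z: GS value = (-8 - (-3)·-1.2072 - (1)·0.8014 - (4)·2.0000) / (12) = -1.7019;  z ← (1−ω)·-3.0000 + ω·-1.7019 = -1.0918
  w: GS value = (4 - (1)·-1.2072 - (4)·0.8014 - (-4)·-1.0918) / (-13) = 0.1820;  w ← (1−ω)·2.0000 + ω·0.1820 = -0.6725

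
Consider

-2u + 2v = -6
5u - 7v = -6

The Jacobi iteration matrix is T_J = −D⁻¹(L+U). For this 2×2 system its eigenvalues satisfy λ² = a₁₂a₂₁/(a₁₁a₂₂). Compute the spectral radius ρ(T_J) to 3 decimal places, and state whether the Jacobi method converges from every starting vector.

0.845

a₁₂a₂₁/(a₁₁a₂₂) = (2)·(5) / ((-2)·(-7)) = 0.714286
ρ = √|0.714286| = √0.714286 = 0.845
ρ < 1, so Jacobi converges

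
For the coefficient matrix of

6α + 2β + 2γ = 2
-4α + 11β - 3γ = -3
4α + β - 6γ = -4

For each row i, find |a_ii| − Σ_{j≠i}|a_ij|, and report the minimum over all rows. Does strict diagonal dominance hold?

row 1: |6| − (2+2) = 2
row 2: |11| − (4+3) = 4
row 3: |-6| − (4+1) = 1
minimum over rows = 1 → strictly diagonally dominant (convergence guaranteed)

1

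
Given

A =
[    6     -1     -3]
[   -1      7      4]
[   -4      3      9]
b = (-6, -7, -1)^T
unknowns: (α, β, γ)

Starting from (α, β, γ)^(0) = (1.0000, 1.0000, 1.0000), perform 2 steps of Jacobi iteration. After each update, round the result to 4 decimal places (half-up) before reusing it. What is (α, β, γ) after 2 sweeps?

(-1.2381, -1.0476, 0.2170)

Iteration 1:
  α = (-6 - (-1)·1.0000 - (-3)·1.0000) / (6) = -0.3333
  β = (-7 - (-1)·1.0000 - (4)·1.0000) / (7) = -1.4286
  γ = (-1 - (-4)·1.0000 - (3)·1.0000) / (9) = 0.0000
Iteration 2:
  α = (-6 - (-1)·-1.4286 - (-3)·0.0000) / (6) = -1.2381
  β = (-7 - (-1)·-0.3333 - (4)·0.0000) / (7) = -1.0476
  γ = (-1 - (-4)·-0.3333 - (3)·-1.4286) / (9) = 0.2170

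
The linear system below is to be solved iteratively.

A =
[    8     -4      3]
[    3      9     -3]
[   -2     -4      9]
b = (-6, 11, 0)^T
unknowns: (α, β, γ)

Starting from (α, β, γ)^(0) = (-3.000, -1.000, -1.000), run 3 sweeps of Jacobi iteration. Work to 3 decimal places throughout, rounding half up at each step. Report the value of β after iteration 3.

Iteration 1:
  α = (-6 - (-4)·-1.000 - (3)·-1.000) / (8) = -0.875
  β = (11 - (3)·-3.000 - (-3)·-1.000) / (9) = 1.889
  γ = (0 - (-2)·-3.000 - (-4)·-1.000) / (9) = -1.111
Iteration 2:
  α = (-6 - (-4)·1.889 - (3)·-1.111) / (8) = 0.611
  β = (11 - (3)·-0.875 - (-3)·-1.111) / (9) = 1.144
  γ = (0 - (-2)·-0.875 - (-4)·1.889) / (9) = 0.645
Iteration 3:
  α = (-6 - (-4)·1.144 - (3)·0.645) / (8) = -0.420
  β = (11 - (3)·0.611 - (-3)·0.645) / (9) = 1.234
  γ = (0 - (-2)·0.611 - (-4)·1.144) / (9) = 0.644

1.234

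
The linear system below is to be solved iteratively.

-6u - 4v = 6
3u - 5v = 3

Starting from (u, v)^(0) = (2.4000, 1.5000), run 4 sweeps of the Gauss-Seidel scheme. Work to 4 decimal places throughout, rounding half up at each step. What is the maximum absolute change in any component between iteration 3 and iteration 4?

0.3520

Iteration 1:
  u = (6 - (-4)·1.5000) / (-6) = -2.0000
  v = (3 - (3)·-2.0000) / (-5) = -1.8000
Iteration 2:
  u = (6 - (-4)·-1.8000) / (-6) = 0.2000
  v = (3 - (3)·0.2000) / (-5) = -0.4800
Iteration 3:
  u = (6 - (-4)·-0.4800) / (-6) = -0.6800
  v = (3 - (3)·-0.6800) / (-5) = -1.0080
Iteration 4:
  u = (6 - (-4)·-1.0080) / (-6) = -0.3280
  v = (3 - (3)·-0.3280) / (-5) = -0.7968
Change: (0.3520, 0.2112) → max |·| = 0.3520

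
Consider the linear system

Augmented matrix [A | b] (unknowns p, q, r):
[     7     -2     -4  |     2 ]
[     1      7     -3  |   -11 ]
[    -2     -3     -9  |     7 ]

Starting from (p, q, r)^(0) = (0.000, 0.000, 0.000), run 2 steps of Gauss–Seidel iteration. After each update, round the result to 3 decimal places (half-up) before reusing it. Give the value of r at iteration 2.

-0.150

Iteration 1:
  p = (2 - (-2)·0.000 - (-4)·0.000) / (7) = 0.286
  q = (-11 - (1)·0.286 - (-3)·0.000) / (7) = -1.612
  r = (7 - (-2)·0.286 - (-3)·-1.612) / (-9) = -0.304
Iteration 2:
  p = (2 - (-2)·-1.612 - (-4)·-0.304) / (7) = -0.349
  q = (-11 - (1)·-0.349 - (-3)·-0.304) / (7) = -1.652
  r = (7 - (-2)·-0.349 - (-3)·-1.652) / (-9) = -0.150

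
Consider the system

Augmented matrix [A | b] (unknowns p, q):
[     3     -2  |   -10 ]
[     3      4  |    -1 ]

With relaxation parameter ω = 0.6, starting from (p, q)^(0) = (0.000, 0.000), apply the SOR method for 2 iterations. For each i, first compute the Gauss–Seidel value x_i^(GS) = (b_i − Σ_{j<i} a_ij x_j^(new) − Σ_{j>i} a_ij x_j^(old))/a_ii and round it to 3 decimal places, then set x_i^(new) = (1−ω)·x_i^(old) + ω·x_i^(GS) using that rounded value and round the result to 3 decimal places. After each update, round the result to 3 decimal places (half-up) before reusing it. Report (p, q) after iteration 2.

(-2.500, 1.275)

Iteration 1:
  p: GS value = (-10 - (-2)·0.000) / (3) = -3.333;  p ← (1−ω)·0.000 + ω·-3.333 = -2.000
  q: GS value = (-1 - (3)·-2.000) / (4) = 1.250;  q ← (1−ω)·0.000 + ω·1.250 = 0.750
Iteration 2:
  p: GS value = (-10 - (-2)·0.750) / (3) = -2.833;  p ← (1−ω)·-2.000 + ω·-2.833 = -2.500
  q: GS value = (-1 - (3)·-2.500) / (4) = 1.625;  q ← (1−ω)·0.750 + ω·1.625 = 1.275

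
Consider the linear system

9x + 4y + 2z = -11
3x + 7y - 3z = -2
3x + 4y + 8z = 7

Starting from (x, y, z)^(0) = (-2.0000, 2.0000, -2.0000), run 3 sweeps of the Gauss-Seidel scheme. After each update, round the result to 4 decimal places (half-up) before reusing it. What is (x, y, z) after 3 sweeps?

(-1.8859, 0.8986, 1.1329)

Iteration 1:
  x = (-11 - (4)·2.0000 - (2)·-2.0000) / (9) = -1.6667
  y = (-2 - (3)·-1.6667 - (-3)·-2.0000) / (7) = -0.4286
  z = (7 - (3)·-1.6667 - (4)·-0.4286) / (8) = 1.7143
Iteration 2:
  x = (-11 - (4)·-0.4286 - (2)·1.7143) / (9) = -1.4127
  y = (-2 - (3)·-1.4127 - (-3)·1.7143) / (7) = 1.0544
  z = (7 - (3)·-1.4127 - (4)·1.0544) / (8) = 0.8776
Iteration 3:
  x = (-11 - (4)·1.0544 - (2)·0.8776) / (9) = -1.8859
  y = (-2 - (3)·-1.8859 - (-3)·0.8776) / (7) = 0.8986
  z = (7 - (3)·-1.8859 - (4)·0.8986) / (8) = 1.1329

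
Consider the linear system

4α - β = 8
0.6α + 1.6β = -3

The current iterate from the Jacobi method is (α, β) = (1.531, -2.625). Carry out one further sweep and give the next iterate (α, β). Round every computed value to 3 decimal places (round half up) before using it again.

(1.344, -2.449)

One sweep:
  α = (8 - (-1)·-2.625) / (4) = 1.344
  β = (-3 - (0.6)·1.531) / (1.6) = -2.449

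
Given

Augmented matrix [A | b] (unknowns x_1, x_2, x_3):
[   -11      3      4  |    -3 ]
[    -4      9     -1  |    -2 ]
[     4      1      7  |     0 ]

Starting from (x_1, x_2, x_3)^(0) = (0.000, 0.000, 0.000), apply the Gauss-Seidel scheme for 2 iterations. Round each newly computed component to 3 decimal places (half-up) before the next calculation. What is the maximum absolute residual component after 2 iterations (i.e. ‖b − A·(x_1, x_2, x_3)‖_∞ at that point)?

Iteration 1:
  x_1 = (-3 - (3)·0.000 - (4)·0.000) / (-11) = 0.273
  x_2 = (-2 - (-4)·0.273 - (-1)·0.000) / (9) = -0.101
  x_3 = (0 - (4)·0.273 - (1)·-0.101) / (7) = -0.142
Iteration 2:
  x_1 = (-3 - (3)·-0.101 - (4)·-0.142) / (-11) = 0.194
  x_2 = (-2 - (-4)·0.194 - (-1)·-0.142) / (9) = -0.152
  x_3 = (0 - (4)·0.194 - (1)·-0.152) / (7) = -0.089
Residual b − A·x = (-0.054, 0.055, -0.001); ∞-norm = 0.055

0.055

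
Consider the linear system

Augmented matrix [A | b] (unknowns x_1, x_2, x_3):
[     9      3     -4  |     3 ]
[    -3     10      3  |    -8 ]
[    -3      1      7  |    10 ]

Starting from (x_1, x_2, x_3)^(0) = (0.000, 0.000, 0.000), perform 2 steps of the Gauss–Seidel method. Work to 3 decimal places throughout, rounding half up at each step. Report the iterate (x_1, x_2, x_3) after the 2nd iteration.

Iteration 1:
  x_1 = (3 - (3)·0.000 - (-4)·0.000) / (9) = 0.333
  x_2 = (-8 - (-3)·0.333 - (3)·0.000) / (10) = -0.700
  x_3 = (10 - (-3)·0.333 - (1)·-0.700) / (7) = 1.671
Iteration 2:
  x_1 = (3 - (3)·-0.700 - (-4)·1.671) / (9) = 1.309
  x_2 = (-8 - (-3)·1.309 - (3)·1.671) / (10) = -0.909
  x_3 = (10 - (-3)·1.309 - (1)·-0.909) / (7) = 2.119

(1.309, -0.909, 2.119)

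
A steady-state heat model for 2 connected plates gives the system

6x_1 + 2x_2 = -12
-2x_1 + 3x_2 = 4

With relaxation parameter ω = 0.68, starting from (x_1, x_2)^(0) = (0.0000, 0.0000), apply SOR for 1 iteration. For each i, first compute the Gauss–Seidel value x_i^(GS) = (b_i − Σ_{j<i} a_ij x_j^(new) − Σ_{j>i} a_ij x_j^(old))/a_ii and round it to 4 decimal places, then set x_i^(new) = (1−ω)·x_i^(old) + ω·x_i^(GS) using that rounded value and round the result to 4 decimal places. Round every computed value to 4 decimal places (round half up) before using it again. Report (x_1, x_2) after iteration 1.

Iteration 1:
  x_1: GS value = (-12 - (2)·0.0000) / (6) = -2.0000;  x_1 ← (1−ω)·0.0000 + ω·-2.0000 = -1.3600
  x_2: GS value = (4 - (-2)·-1.3600) / (3) = 0.4267;  x_2 ← (1−ω)·0.0000 + ω·0.4267 = 0.2902

(-1.3600, 0.2902)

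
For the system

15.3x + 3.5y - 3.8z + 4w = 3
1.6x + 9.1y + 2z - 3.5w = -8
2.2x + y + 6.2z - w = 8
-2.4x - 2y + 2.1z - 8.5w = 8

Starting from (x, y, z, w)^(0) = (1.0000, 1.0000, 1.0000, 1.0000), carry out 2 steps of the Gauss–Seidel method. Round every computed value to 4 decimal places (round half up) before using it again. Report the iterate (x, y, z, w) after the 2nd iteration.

(0.8476, -1.5186, 1.1746, -0.5330)

Iteration 1:
  x = (3 - (3.5)·1.0000 - (-3.8)·1.0000 - (4)·1.0000) / (15.3) = -0.0458
  y = (-8 - (1.6)·-0.0458 - (2)·1.0000 - (-3.5)·1.0000) / (9.1) = -0.7062
  z = (8 - (2.2)·-0.0458 - (1)·-0.7062 - (-1)·1.0000) / (6.2) = 1.5818
  w = (8 - (-2.4)·-0.0458 - (-2)·-0.7062 - (2.1)·1.5818) / (-8.5) = -0.3713
Iteration 2:
  x = (3 - (3.5)·-0.7062 - (-3.8)·1.5818 - (4)·-0.3713) / (15.3) = 0.8476
  y = (-8 - (1.6)·0.8476 - (2)·1.5818 - (-3.5)·-0.3713) / (9.1) = -1.5186
  z = (8 - (2.2)·0.8476 - (1)·-1.5186 - (-1)·-0.3713) / (6.2) = 1.1746
  w = (8 - (-2.4)·0.8476 - (-2)·-1.5186 - (2.1)·1.1746) / (-8.5) = -0.5330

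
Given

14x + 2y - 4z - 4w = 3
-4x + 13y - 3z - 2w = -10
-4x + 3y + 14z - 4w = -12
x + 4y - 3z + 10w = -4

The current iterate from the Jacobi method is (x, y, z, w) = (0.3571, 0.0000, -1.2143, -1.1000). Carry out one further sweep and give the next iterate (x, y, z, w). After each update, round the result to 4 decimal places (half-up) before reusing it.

(-0.4469, -1.1088, -1.0694, -0.8000)

One sweep:
  x = (3 - (2)·0.0000 - (-4)·-1.2143 - (-4)·-1.1000) / (14) = -0.4469
  y = (-10 - (-4)·0.3571 - (-3)·-1.2143 - (-2)·-1.1000) / (13) = -1.1088
  z = (-12 - (-4)·0.3571 - (3)·0.0000 - (-4)·-1.1000) / (14) = -1.0694
  w = (-4 - (1)·0.3571 - (4)·0.0000 - (-3)·-1.2143) / (10) = -0.8000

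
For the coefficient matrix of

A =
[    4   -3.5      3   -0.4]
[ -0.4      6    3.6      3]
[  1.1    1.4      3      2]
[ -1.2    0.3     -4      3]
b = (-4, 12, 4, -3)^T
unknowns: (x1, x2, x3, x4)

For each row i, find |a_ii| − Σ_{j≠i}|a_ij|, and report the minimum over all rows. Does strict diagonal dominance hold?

row 1: |4| − (3.5+3+0.4) = -2.9
row 2: |6| − (0.4+3.6+3) = -1
row 3: |3| − (1.1+1.4+2) = -1.5
row 4: |3| − (1.2+0.3+4) = -2.5
minimum over rows = -2.9 → not strictly diagonally dominant

-2.9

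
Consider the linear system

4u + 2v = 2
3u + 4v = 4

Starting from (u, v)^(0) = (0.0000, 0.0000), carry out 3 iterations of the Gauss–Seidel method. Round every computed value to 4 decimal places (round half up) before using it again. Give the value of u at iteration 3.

0.0703

Iteration 1:
  u = (2 - (2)·0.0000) / (4) = 0.5000
  v = (4 - (3)·0.5000) / (4) = 0.6250
Iteration 2:
  u = (2 - (2)·0.6250) / (4) = 0.1875
  v = (4 - (3)·0.1875) / (4) = 0.8594
Iteration 3:
  u = (2 - (2)·0.8594) / (4) = 0.0703
  v = (4 - (3)·0.0703) / (4) = 0.9473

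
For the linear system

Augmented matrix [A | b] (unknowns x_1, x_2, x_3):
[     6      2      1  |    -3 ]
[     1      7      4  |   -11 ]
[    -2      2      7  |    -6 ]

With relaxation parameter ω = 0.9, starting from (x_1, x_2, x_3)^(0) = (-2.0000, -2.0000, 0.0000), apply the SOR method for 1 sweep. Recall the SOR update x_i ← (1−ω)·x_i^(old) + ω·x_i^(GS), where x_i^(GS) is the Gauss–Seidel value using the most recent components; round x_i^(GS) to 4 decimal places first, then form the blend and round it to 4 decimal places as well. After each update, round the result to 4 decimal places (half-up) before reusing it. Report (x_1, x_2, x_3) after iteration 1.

(-0.0500, -1.6079, -0.3708)

Iteration 1:
  x_1: GS value = (-3 - (2)·-2.0000 - (1)·0.0000) / (6) = 0.1667;  x_1 ← (1−ω)·-2.0000 + ω·0.1667 = -0.0500
  x_2: GS value = (-11 - (1)·-0.0500 - (4)·0.0000) / (7) = -1.5643;  x_2 ← (1−ω)·-2.0000 + ω·-1.5643 = -1.6079
  x_3: GS value = (-6 - (-2)·-0.0500 - (2)·-1.6079) / (7) = -0.4120;  x_3 ← (1−ω)·0.0000 + ω·-0.4120 = -0.3708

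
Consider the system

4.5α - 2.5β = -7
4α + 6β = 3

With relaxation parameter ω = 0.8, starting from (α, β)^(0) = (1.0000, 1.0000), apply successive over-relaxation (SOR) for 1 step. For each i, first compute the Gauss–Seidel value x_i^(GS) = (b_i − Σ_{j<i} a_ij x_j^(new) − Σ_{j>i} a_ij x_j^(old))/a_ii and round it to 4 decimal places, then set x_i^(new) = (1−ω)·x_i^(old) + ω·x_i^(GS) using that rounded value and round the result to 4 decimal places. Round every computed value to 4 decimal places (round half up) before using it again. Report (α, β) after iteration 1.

(-0.6000, 0.9200)

Iteration 1:
  α: GS value = (-7 - (-2.5)·1.0000) / (4.5) = -1.0000;  α ← (1−ω)·1.0000 + ω·-1.0000 = -0.6000
  β: GS value = (3 - (4)·-0.6000) / (6) = 0.9000;  β ← (1−ω)·1.0000 + ω·0.9000 = 0.9200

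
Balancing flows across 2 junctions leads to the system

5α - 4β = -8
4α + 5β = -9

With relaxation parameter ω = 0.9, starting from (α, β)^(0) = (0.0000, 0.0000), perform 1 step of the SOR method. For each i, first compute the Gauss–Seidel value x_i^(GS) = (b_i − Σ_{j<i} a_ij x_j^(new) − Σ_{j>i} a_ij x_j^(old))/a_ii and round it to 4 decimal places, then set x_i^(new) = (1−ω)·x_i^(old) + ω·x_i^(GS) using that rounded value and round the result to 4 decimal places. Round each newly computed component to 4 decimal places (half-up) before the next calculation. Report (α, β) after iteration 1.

(-1.4400, -0.5832)

Iteration 1:
  α: GS value = (-8 - (-4)·0.0000) / (5) = -1.6000;  α ← (1−ω)·0.0000 + ω·-1.6000 = -1.4400
  β: GS value = (-9 - (4)·-1.4400) / (5) = -0.6480;  β ← (1−ω)·0.0000 + ω·-0.6480 = -0.5832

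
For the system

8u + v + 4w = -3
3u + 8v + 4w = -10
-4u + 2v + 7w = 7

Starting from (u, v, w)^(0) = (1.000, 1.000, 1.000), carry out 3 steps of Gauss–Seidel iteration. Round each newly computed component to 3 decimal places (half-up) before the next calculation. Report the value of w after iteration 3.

Iteration 1:
  u = (-3 - (1)·1.000 - (4)·1.000) / (8) = -1.000
  v = (-10 - (3)·-1.000 - (4)·1.000) / (8) = -1.375
  w = (7 - (-4)·-1.000 - (2)·-1.375) / (7) = 0.821
Iteration 2:
  u = (-3 - (1)·-1.375 - (4)·0.821) / (8) = -0.614
  v = (-10 - (3)·-0.614 - (4)·0.821) / (8) = -1.430
  w = (7 - (-4)·-0.614 - (2)·-1.430) / (7) = 1.058
Iteration 3:
  u = (-3 - (1)·-1.430 - (4)·1.058) / (8) = -0.725
  v = (-10 - (3)·-0.725 - (4)·1.058) / (8) = -1.507
  w = (7 - (-4)·-0.725 - (2)·-1.507) / (7) = 1.016

1.016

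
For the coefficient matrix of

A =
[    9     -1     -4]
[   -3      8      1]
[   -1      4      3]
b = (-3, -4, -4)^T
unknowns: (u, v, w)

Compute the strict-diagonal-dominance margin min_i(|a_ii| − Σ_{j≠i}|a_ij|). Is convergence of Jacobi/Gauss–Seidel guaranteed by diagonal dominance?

-2

row 1: |9| − (1+4) = 4
row 2: |8| − (3+1) = 4
row 3: |3| − (1+4) = -2
minimum over rows = -2 → not strictly diagonally dominant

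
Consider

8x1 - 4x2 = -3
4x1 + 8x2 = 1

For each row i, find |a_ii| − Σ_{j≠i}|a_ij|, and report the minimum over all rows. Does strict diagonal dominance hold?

4

row 1: |8| − (4) = 4
row 2: |8| − (4) = 4
minimum over rows = 4 → strictly diagonally dominant (convergence guaranteed)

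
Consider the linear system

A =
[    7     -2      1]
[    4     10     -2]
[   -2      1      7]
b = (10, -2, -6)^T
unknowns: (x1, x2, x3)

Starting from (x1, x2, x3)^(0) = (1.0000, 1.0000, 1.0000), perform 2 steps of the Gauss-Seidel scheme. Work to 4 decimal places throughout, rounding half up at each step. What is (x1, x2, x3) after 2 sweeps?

Iteration 1:
  x1 = (10 - (-2)·1.0000 - (1)·1.0000) / (7) = 1.5714
  x2 = (-2 - (4)·1.5714 - (-2)·1.0000) / (10) = -0.6286
  x3 = (-6 - (-2)·1.5714 - (1)·-0.6286) / (7) = -0.3184
Iteration 2:
  x1 = (10 - (-2)·-0.6286 - (1)·-0.3184) / (7) = 1.2945
  x2 = (-2 - (4)·1.2945 - (-2)·-0.3184) / (10) = -0.7815
  x3 = (-6 - (-2)·1.2945 - (1)·-0.7815) / (7) = -0.3756

(1.2945, -0.7815, -0.3756)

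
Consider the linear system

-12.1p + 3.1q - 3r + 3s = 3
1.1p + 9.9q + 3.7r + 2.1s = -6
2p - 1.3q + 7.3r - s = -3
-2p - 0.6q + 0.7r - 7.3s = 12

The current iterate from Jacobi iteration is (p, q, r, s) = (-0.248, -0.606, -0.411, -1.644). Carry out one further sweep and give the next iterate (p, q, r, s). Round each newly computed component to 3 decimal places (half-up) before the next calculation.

(-0.709, -0.076, -0.676, -1.565)

One sweep:
  p = (3 - (3.1)·-0.606 - (-3)·-0.411 - (3)·-1.644) / (-12.1) = -0.709
  q = (-6 - (1.1)·-0.248 - (3.7)·-0.411 - (2.1)·-1.644) / (9.9) = -0.076
  r = (-3 - (2)·-0.248 - (-1.3)·-0.606 - (-1)·-1.644) / (7.3) = -0.676
  s = (12 - (-2)·-0.248 - (-0.6)·-0.606 - (0.7)·-0.411) / (-7.3) = -1.565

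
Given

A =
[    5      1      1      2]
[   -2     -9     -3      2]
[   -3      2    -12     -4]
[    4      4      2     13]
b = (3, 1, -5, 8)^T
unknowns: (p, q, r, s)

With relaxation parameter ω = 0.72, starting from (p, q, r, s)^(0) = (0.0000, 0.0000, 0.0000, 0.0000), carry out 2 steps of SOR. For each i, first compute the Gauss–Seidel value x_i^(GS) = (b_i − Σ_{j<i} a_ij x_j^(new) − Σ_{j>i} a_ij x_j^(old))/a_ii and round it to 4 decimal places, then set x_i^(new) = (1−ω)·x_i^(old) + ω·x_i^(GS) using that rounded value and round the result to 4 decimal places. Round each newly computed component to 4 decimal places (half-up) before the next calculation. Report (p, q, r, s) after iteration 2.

(0.4419, -0.1842, 0.1697, 0.4674)

Iteration 1:
  p: GS value = (3 - (1)·0.0000 - (1)·0.0000 - (2)·0.0000) / (5) = 0.6000;  p ← (1−ω)·0.0000 + ω·0.6000 = 0.4320
  q: GS value = (1 - (-2)·0.4320 - (-3)·0.0000 - (2)·0.0000) / (-9) = -0.2071;  q ← (1−ω)·0.0000 + ω·-0.2071 = -0.1491
  r: GS value = (-5 - (-3)·0.4320 - (2)·-0.1491 - (-4)·0.0000) / (-12) = 0.2838;  r ← (1−ω)·0.0000 + ω·0.2838 = 0.2043
  s: GS value = (8 - (4)·0.4320 - (4)·-0.1491 - (2)·0.2043) / (13) = 0.4969;  s ← (1−ω)·0.0000 + ω·0.4969 = 0.3578
Iteration 2:
  p: GS value = (3 - (1)·-0.1491 - (1)·0.2043 - (2)·0.3578) / (5) = 0.4458;  p ← (1−ω)·0.4320 + ω·0.4458 = 0.4419
  q: GS value = (1 - (-2)·0.4419 - (-3)·0.2043 - (2)·0.3578) / (-9) = -0.1979;  q ← (1−ω)·-0.1491 + ω·-0.1979 = -0.1842
  r: GS value = (-5 - (-3)·0.4419 - (2)·-0.1842 - (-4)·0.3578) / (-12) = 0.1562;  r ← (1−ω)·0.2043 + ω·0.1562 = 0.1697
  s: GS value = (8 - (4)·0.4419 - (4)·-0.1842 - (2)·0.1697) / (13) = 0.5100;  s ← (1−ω)·0.3578 + ω·0.5100 = 0.4674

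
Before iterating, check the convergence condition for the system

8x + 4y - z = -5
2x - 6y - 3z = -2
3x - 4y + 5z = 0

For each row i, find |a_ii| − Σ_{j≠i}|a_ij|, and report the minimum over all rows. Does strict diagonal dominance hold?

row 1: |8| − (4+1) = 3
row 2: |-6| − (2+3) = 1
row 3: |5| − (3+4) = -2
minimum over rows = -2 → not strictly diagonally dominant

-2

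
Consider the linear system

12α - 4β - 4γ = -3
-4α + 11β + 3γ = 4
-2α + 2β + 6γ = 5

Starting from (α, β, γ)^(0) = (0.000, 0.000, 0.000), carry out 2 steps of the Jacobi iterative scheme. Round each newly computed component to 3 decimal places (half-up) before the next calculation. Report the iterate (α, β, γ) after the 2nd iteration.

Iteration 1:
  α = (-3 - (-4)·0.000 - (-4)·0.000) / (12) = -0.250
  β = (4 - (-4)·0.000 - (3)·0.000) / (11) = 0.364
  γ = (5 - (-2)·0.000 - (2)·0.000) / (6) = 0.833
Iteration 2:
  α = (-3 - (-4)·0.364 - (-4)·0.833) / (12) = 0.149
  β = (4 - (-4)·-0.250 - (3)·0.833) / (11) = 0.046
  γ = (5 - (-2)·-0.250 - (2)·0.364) / (6) = 0.629

(0.149, 0.046, 0.629)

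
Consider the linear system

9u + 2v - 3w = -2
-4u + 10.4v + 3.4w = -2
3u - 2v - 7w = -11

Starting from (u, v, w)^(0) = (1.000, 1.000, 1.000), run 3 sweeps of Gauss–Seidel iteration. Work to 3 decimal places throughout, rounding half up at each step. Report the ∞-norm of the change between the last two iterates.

Iteration 1:
  u = (-2 - (2)·1.000 - (-3)·1.000) / (9) = -0.111
  v = (-2 - (-4)·-0.111 - (3.4)·1.000) / (10.4) = -0.562
  w = (-11 - (3)·-0.111 - (-2)·-0.562) / (-7) = 1.684
Iteration 2:
  u = (-2 - (2)·-0.562 - (-3)·1.684) / (9) = 0.464
  v = (-2 - (-4)·0.464 - (3.4)·1.684) / (10.4) = -0.564
  w = (-11 - (3)·0.464 - (-2)·-0.564) / (-7) = 1.931
Iteration 3:
  u = (-2 - (2)·-0.564 - (-3)·1.931) / (9) = 0.547
  v = (-2 - (-4)·0.547 - (3.4)·1.931) / (10.4) = -0.613
  w = (-11 - (3)·0.547 - (-2)·-0.613) / (-7) = 1.981
Change: (0.083, -0.049, 0.050) → max |·| = 0.083

0.083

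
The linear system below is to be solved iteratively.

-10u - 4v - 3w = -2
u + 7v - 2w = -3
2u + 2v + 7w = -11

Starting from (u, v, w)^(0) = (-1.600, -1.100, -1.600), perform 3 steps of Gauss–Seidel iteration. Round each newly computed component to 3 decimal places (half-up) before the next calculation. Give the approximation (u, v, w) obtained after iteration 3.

(1.092, -1.038, -1.587)

Iteration 1:
  u = (-2 - (-4)·-1.100 - (-3)·-1.600) / (-10) = 1.120
  v = (-3 - (1)·1.120 - (-2)·-1.600) / (7) = -1.046
  w = (-11 - (2)·1.120 - (2)·-1.046) / (7) = -1.593
Iteration 2:
  u = (-2 - (-4)·-1.046 - (-3)·-1.593) / (-10) = 1.096
  v = (-3 - (1)·1.096 - (-2)·-1.593) / (7) = -1.040
  w = (-11 - (2)·1.096 - (2)·-1.040) / (7) = -1.587
Iteration 3:
  u = (-2 - (-4)·-1.040 - (-3)·-1.587) / (-10) = 1.092
  v = (-3 - (1)·1.092 - (-2)·-1.587) / (7) = -1.038
  w = (-11 - (2)·1.092 - (2)·-1.038) / (7) = -1.587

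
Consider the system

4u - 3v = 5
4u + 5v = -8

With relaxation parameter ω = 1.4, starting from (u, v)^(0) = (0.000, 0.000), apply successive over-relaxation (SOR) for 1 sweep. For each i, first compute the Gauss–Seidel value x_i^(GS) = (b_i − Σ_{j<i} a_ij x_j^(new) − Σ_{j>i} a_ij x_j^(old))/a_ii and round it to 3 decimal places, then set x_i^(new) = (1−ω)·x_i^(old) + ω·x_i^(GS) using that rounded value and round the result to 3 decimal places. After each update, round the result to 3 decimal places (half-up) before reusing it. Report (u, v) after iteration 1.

(1.750, -4.200)

Iteration 1:
  u: GS value = (5 - (-3)·0.000) / (4) = 1.250;  u ← (1−ω)·0.000 + ω·1.250 = 1.750
  v: GS value = (-8 - (4)·1.750) / (5) = -3.000;  v ← (1−ω)·0.000 + ω·-3.000 = -4.200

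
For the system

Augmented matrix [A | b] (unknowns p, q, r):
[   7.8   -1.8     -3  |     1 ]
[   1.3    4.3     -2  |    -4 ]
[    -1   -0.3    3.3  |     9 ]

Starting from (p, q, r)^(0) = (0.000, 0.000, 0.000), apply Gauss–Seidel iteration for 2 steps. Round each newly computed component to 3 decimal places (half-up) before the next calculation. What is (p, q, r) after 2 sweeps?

(0.935, 0.033, 3.014)

Iteration 1:
  p = (1 - (-1.8)·0.000 - (-3)·0.000) / (7.8) = 0.128
  q = (-4 - (1.3)·0.128 - (-2)·0.000) / (4.3) = -0.969
  r = (9 - (-1)·0.128 - (-0.3)·-0.969) / (3.3) = 2.678
Iteration 2:
  p = (1 - (-1.8)·-0.969 - (-3)·2.678) / (7.8) = 0.935
  q = (-4 - (1.3)·0.935 - (-2)·2.678) / (4.3) = 0.033
  r = (9 - (-1)·0.935 - (-0.3)·0.033) / (3.3) = 3.014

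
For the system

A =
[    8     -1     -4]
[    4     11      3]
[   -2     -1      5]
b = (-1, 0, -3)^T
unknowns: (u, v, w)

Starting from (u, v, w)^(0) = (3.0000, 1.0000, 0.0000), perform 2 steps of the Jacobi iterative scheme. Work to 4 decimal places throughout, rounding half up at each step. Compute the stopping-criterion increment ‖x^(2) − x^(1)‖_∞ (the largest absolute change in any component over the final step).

Iteration 1:
  u = (-1 - (-1)·1.0000 - (-4)·0.0000) / (8) = 0.0000
  v = (0 - (4)·3.0000 - (3)·0.0000) / (11) = -1.0909
  w = (-3 - (-2)·3.0000 - (-1)·1.0000) / (5) = 0.8000
Iteration 2:
  u = (-1 - (-1)·-1.0909 - (-4)·0.8000) / (8) = 0.1386
  v = (0 - (4)·0.0000 - (3)·0.8000) / (11) = -0.2182
  w = (-3 - (-2)·0.0000 - (-1)·-1.0909) / (5) = -0.8182
Change: (0.1386, 0.8727, -1.6182) → max |·| = 1.6182

1.6182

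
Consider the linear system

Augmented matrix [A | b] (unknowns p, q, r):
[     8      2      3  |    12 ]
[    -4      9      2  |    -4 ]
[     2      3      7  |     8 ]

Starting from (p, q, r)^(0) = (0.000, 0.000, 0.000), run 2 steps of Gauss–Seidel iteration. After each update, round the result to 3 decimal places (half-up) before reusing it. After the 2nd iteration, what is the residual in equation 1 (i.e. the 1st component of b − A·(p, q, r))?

Iteration 1:
  p = (12 - (2)·0.000 - (3)·0.000) / (8) = 1.500
  q = (-4 - (-4)·1.500 - (2)·0.000) / (9) = 0.222
  r = (8 - (2)·1.500 - (3)·0.222) / (7) = 0.619
Iteration 2:
  p = (12 - (2)·0.222 - (3)·0.619) / (8) = 1.212
  q = (-4 - (-4)·1.212 - (2)·0.619) / (9) = -0.043
  r = (8 - (2)·1.212 - (3)·-0.043) / (7) = 0.815
Residual b − A·x = (-0.055, -0.395, 0.000)

-0.055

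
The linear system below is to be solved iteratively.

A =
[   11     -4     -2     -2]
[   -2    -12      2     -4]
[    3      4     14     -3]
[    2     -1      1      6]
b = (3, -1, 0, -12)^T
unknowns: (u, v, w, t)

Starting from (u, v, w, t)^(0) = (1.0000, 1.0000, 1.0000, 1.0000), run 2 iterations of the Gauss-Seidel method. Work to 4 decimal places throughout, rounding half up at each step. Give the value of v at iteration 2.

0.9307

Iteration 1:
  u = (3 - (-4)·1.0000 - (-2)·1.0000 - (-2)·1.0000) / (11) = 1.0000
  v = (-1 - (-2)·1.0000 - (2)·1.0000 - (-4)·1.0000) / (-12) = -0.2500
  w = (0 - (3)·1.0000 - (4)·-0.2500 - (-3)·1.0000) / (14) = 0.0714
  t = (-12 - (2)·1.0000 - (-1)·-0.2500 - (1)·0.0714) / (6) = -2.3869
Iteration 2:
  u = (3 - (-4)·-0.2500 - (-2)·0.0714 - (-2)·-2.3869) / (11) = -0.2392
  v = (-1 - (-2)·-0.2392 - (2)·0.0714 - (-4)·-2.3869) / (-12) = 0.9307
  w = (0 - (3)·-0.2392 - (4)·0.9307 - (-3)·-2.3869) / (14) = -0.7261
  t = (-12 - (2)·-0.2392 - (-1)·0.9307 - (1)·-0.7261) / (6) = -1.6441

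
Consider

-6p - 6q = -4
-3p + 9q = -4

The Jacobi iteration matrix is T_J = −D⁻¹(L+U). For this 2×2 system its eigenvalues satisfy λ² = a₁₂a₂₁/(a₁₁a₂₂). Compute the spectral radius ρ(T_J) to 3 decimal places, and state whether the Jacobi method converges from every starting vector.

0.577

a₁₂a₂₁/(a₁₁a₂₂) = (-6)·(-3) / ((-6)·(9)) = -0.333333
ρ = √|-0.333333| = √0.333333 = 0.577
ρ < 1, so Jacobi converges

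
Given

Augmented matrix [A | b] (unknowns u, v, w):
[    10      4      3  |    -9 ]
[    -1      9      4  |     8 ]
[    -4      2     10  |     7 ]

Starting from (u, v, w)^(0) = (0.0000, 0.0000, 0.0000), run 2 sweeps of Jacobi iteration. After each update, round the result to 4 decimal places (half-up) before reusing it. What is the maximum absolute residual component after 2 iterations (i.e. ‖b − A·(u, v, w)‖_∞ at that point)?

3.2582

Iteration 1:
  u = (-9 - (4)·0.0000 - (3)·0.0000) / (10) = -0.9000
  v = (8 - (-1)·0.0000 - (4)·0.0000) / (9) = 0.8889
  w = (7 - (-4)·0.0000 - (2)·0.0000) / (10) = 0.7000
Iteration 2:
  u = (-9 - (4)·0.8889 - (3)·0.7000) / (10) = -1.4656
  v = (8 - (-1)·-0.9000 - (4)·0.7000) / (9) = 0.4778
  w = (7 - (-4)·-0.9000 - (2)·0.8889) / (10) = 0.1622
Residual b − A·x = (3.2582, 1.5854, -1.4400); ∞-norm = 3.2582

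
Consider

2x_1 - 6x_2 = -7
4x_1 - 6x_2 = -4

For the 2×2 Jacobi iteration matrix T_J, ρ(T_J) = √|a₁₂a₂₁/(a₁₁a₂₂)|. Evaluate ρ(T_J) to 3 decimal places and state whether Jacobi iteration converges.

1.414

a₁₂a₂₁/(a₁₁a₂₂) = (-6)·(4) / ((2)·(-6)) = 2.000000
ρ = √|2.000000| = √2.000000 = 1.414
ρ > 1, so Jacobi diverges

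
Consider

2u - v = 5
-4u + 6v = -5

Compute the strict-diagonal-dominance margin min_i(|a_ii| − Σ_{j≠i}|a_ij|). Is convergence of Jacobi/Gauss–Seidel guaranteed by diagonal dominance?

1

row 1: |2| − (1) = 1
row 2: |6| − (4) = 2
minimum over rows = 1 → strictly diagonally dominant (convergence guaranteed)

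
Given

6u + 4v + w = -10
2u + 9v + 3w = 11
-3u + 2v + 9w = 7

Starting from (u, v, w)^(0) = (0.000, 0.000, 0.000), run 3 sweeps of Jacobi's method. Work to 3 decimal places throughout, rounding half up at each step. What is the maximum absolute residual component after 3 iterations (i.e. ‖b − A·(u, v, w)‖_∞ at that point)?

1.605

Iteration 1:
  u = (-10 - (4)·0.000 - (1)·0.000) / (6) = -1.667
  v = (11 - (2)·0.000 - (3)·0.000) / (9) = 1.222
  w = (7 - (-3)·0.000 - (2)·0.000) / (9) = 0.778
Iteration 2:
  u = (-10 - (4)·1.222 - (1)·0.778) / (6) = -2.611
  v = (11 - (2)·-1.667 - (3)·0.778) / (9) = 1.333
  w = (7 - (-3)·-1.667 - (2)·1.222) / (9) = -0.049
Iteration 3:
  u = (-10 - (4)·1.333 - (1)·-0.049) / (6) = -2.547
  v = (11 - (2)·-2.611 - (3)·-0.049) / (9) = 1.819
  w = (7 - (-3)·-2.611 - (2)·1.333) / (9) = -0.389
Residual b − A·x = (-1.605, 0.890, -0.778); ∞-norm = 1.605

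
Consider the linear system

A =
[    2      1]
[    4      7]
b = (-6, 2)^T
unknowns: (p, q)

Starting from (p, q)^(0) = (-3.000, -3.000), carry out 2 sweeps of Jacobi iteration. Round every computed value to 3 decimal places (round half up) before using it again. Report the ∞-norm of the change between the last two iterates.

Iteration 1:
  p = (-6 - (1)·-3.000) / (2) = -1.500
  q = (2 - (4)·-3.000) / (7) = 2.000
Iteration 2:
  p = (-6 - (1)·2.000) / (2) = -4.000
  q = (2 - (4)·-1.500) / (7) = 1.143
Change: (-2.500, -0.857) → max |·| = 2.500

2.500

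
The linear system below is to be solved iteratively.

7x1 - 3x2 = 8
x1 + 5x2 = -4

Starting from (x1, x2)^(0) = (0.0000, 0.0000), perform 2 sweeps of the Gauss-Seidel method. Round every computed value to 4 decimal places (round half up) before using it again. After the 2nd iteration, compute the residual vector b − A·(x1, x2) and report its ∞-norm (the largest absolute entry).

Iteration 1:
  x1 = (8 - (-3)·0.0000) / (7) = 1.1429
  x2 = (-4 - (1)·1.1429) / (5) = -1.0286
Iteration 2:
  x1 = (8 - (-3)·-1.0286) / (7) = 0.7020
  x2 = (-4 - (1)·0.7020) / (5) = -0.9404
Residual b − A·x = (0.2648, 0.0000); ∞-norm = 0.2648

0.2648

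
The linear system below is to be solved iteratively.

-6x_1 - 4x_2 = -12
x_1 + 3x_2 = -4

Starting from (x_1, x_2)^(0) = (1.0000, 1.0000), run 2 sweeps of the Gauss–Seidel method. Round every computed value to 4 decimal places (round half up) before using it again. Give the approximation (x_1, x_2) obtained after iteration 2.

Iteration 1:
  x_1 = (-12 - (-4)·1.0000) / (-6) = 1.3333
  x_2 = (-4 - (1)·1.3333) / (3) = -1.7778
Iteration 2:
  x_1 = (-12 - (-4)·-1.7778) / (-6) = 3.1852
  x_2 = (-4 - (1)·3.1852) / (3) = -2.3951

(3.1852, -2.3951)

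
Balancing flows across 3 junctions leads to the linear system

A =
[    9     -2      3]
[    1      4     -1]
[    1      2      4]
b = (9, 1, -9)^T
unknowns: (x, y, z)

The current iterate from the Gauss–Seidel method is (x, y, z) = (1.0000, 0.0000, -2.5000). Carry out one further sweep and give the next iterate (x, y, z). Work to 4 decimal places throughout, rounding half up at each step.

One sweep:
  x = (9 - (-2)·0.0000 - (3)·-2.5000) / (9) = 1.8333
  y = (1 - (1)·1.8333 - (-1)·-2.5000) / (4) = -0.8333
  z = (-9 - (1)·1.8333 - (2)·-0.8333) / (4) = -2.2917

(1.8333, -0.8333, -2.2917)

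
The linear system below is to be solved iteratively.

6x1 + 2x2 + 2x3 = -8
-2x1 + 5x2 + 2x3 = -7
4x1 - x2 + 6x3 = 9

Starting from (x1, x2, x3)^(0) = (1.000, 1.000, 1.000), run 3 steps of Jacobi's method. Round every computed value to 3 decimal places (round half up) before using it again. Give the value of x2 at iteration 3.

-2.920

Iteration 1:
  x1 = (-8 - (2)·1.000 - (2)·1.000) / (6) = -2.000
  x2 = (-7 - (-2)·1.000 - (2)·1.000) / (5) = -1.400
  x3 = (9 - (4)·1.000 - (-1)·1.000) / (6) = 1.000
Iteration 2:
  x1 = (-8 - (2)·-1.400 - (2)·1.000) / (6) = -1.200
  x2 = (-7 - (-2)·-2.000 - (2)·1.000) / (5) = -2.600
  x3 = (9 - (4)·-2.000 - (-1)·-1.400) / (6) = 2.600
Iteration 3:
  x1 = (-8 - (2)·-2.600 - (2)·2.600) / (6) = -1.333
  x2 = (-7 - (-2)·-1.200 - (2)·2.600) / (5) = -2.920
  x3 = (9 - (4)·-1.200 - (-1)·-2.600) / (6) = 1.867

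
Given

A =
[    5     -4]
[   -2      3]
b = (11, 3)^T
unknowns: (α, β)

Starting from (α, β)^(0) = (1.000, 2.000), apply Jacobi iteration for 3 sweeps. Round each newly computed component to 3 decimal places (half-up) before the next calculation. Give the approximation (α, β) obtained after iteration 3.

Iteration 1:
  α = (11 - (-4)·2.000) / (5) = 3.800
  β = (3 - (-2)·1.000) / (3) = 1.667
Iteration 2:
  α = (11 - (-4)·1.667) / (5) = 3.534
  β = (3 - (-2)·3.800) / (3) = 3.533
Iteration 3:
  α = (11 - (-4)·3.533) / (5) = 5.026
  β = (3 - (-2)·3.534) / (3) = 3.356

(5.026, 3.356)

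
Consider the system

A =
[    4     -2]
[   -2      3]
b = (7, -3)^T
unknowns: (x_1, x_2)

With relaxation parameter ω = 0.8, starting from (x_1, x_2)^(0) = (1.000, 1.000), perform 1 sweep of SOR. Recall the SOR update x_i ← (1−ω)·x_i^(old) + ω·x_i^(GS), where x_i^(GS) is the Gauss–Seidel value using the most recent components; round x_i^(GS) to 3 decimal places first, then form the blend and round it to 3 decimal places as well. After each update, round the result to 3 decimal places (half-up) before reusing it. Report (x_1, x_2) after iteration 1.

Iteration 1:
  x_1: GS value = (7 - (-2)·1.000) / (4) = 2.250;  x_1 ← (1−ω)·1.000 + ω·2.250 = 2.000
  x_2: GS value = (-3 - (-2)·2.000) / (3) = 0.333;  x_2 ← (1−ω)·1.000 + ω·0.333 = 0.466

(2.000, 0.466)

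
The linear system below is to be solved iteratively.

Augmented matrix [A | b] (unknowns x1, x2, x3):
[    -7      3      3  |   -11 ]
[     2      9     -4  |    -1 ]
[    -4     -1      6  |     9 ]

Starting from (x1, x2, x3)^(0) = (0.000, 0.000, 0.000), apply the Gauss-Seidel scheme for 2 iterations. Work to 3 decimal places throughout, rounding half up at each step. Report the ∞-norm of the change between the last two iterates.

0.906

Iteration 1:
  x1 = (-11 - (3)·0.000 - (3)·0.000) / (-7) = 1.571
  x2 = (-1 - (2)·1.571 - (-4)·0.000) / (9) = -0.460
  x3 = (9 - (-4)·1.571 - (-1)·-0.460) / (6) = 2.471
Iteration 2:
  x1 = (-11 - (3)·-0.460 - (3)·2.471) / (-7) = 2.433
  x2 = (-1 - (2)·2.433 - (-4)·2.471) / (9) = 0.446
  x3 = (9 - (-4)·2.433 - (-1)·0.446) / (6) = 3.196
Change: (0.862, 0.906, 0.725) → max |·| = 0.906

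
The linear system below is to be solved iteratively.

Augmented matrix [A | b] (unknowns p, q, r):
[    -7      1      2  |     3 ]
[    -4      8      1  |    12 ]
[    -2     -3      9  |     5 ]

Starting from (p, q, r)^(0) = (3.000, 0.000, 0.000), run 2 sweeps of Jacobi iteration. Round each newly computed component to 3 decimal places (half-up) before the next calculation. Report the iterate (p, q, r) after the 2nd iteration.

(0.349, 1.133, 1.460)

Iteration 1:
  p = (3 - (1)·0.000 - (2)·0.000) / (-7) = -0.429
  q = (12 - (-4)·3.000 - (1)·0.000) / (8) = 3.000
  r = (5 - (-2)·3.000 - (-3)·0.000) / (9) = 1.222
Iteration 2:
  p = (3 - (1)·3.000 - (2)·1.222) / (-7) = 0.349
  q = (12 - (-4)·-0.429 - (1)·1.222) / (8) = 1.133
  r = (5 - (-2)·-0.429 - (-3)·3.000) / (9) = 1.460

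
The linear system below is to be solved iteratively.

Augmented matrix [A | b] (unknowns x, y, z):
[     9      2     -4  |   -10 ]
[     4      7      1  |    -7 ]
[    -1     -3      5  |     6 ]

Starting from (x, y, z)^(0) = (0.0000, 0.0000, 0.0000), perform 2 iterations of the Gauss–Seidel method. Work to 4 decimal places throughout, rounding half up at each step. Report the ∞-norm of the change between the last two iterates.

0.4183

Iteration 1:
  x = (-10 - (2)·0.0000 - (-4)·0.0000) / (9) = -1.1111
  y = (-7 - (4)·-1.1111 - (1)·0.0000) / (7) = -0.3651
  z = (6 - (-1)·-1.1111 - (-3)·-0.3651) / (5) = 0.7587
Iteration 2:
  x = (-10 - (2)·-0.3651 - (-4)·0.7587) / (9) = -0.6928
  y = (-7 - (4)·-0.6928 - (1)·0.7587) / (7) = -0.7125
  z = (6 - (-1)·-0.6928 - (-3)·-0.7125) / (5) = 0.6339
Change: (0.4183, -0.3474, -0.1248) → max |·| = 0.4183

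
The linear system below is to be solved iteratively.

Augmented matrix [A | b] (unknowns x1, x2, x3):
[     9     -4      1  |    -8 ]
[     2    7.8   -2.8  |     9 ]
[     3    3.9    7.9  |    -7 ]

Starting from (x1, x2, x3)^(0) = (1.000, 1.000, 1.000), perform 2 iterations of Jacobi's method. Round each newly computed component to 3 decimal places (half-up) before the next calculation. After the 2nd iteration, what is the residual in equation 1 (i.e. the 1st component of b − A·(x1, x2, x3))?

-2.830

Iteration 1:
  x1 = (-8 - (-4)·1.000 - (1)·1.000) / (9) = -0.556
  x2 = (9 - (2)·1.000 - (-2.8)·1.000) / (7.8) = 1.256
  x3 = (-7 - (3)·1.000 - (3.9)·1.000) / (7.9) = -1.759
Iteration 2:
  x1 = (-8 - (-4)·1.256 - (1)·-1.759) / (9) = -0.135
  x2 = (9 - (2)·-0.556 - (-2.8)·-1.759) / (7.8) = 0.665
  x3 = (-7 - (3)·-0.556 - (3.9)·1.256) / (7.9) = -1.295
Residual b − A·x = (-2.830, 0.457, 1.042)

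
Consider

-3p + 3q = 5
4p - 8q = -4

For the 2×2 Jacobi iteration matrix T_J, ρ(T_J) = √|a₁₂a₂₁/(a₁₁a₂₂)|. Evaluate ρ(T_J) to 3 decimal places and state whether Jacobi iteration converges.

0.707

a₁₂a₂₁/(a₁₁a₂₂) = (3)·(4) / ((-3)·(-8)) = 0.500000
ρ = √|0.500000| = √0.500000 = 0.707
ρ < 1, so Jacobi converges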